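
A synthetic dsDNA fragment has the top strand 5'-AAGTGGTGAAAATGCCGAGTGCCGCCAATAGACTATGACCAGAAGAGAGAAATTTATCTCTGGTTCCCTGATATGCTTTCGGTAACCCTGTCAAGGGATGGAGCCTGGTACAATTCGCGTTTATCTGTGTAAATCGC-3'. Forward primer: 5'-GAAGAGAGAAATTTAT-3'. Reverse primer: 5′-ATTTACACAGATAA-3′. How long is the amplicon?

Forward primer GAAGAGAGAAATTTAT is found on the top strand at positions 42–57.
Taking the reverse complement of ATTTACACAGATAA gives TTATCTGTGTAAAT, found at positions 121–134 on the template; the primer anneals here to the top strand with its 3' end pointing upstream.
The product runs from position 42 to position 134, so its length is 134 − 42 + 1 = 93 bp.

93 bp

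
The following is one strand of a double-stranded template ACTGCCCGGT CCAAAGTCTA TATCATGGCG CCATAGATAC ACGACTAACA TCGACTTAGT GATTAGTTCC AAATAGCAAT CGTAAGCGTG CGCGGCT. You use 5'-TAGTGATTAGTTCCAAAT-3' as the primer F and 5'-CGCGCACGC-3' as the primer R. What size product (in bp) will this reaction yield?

Scanning the template, TAGTGATTAGTTCCAAAT occurs at positions 57–74; this primer anneals to the bottom strand there with its 3' end pointing downstream.
Reverse complement of the reverse primer: GCGTGCGCG. This occurs on the top strand at positions 86–94.
Product length = (reverse-primer end) − (forward-primer start) + 1 = 94 − 57 + 1 = 38 bp.

38 bp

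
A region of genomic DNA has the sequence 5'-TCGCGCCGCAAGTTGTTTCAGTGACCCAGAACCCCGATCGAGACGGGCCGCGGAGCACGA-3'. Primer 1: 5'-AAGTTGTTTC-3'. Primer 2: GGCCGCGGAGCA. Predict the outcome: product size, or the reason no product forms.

Primer 1 (AAGTTGTTTC) matches the top strand at positions 10–19 (3' end points downstream).
Primer 2 (GGCCGCGGAGCA) also matches the top strand directly, at positions 46–57 — its reverse complement TGCTCCGCGGCC is not present.
Both primers anneal to the bottom strand with 3' ends pointing the same way, so neither can prime synthesis back toward the other.

No product — both primers anneal to the same strand and extend in the same direction.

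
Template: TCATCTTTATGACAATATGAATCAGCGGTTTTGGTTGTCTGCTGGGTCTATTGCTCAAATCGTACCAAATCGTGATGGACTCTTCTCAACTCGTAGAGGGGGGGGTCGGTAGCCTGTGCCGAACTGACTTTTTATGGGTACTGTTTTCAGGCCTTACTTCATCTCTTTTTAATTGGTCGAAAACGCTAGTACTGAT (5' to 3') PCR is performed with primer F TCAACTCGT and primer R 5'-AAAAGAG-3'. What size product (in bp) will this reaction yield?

Forward primer TCAACTCGT is found on the top strand at positions 86–94.
Taking the reverse complement of AAAAGAG gives CTCTTTT, found at positions 163–169 on the template; the primer anneals here to the top strand with its 3' end pointing upstream.
The product runs from position 86 to position 169, so its length is 169 − 86 + 1 = 84 bp.

84 bp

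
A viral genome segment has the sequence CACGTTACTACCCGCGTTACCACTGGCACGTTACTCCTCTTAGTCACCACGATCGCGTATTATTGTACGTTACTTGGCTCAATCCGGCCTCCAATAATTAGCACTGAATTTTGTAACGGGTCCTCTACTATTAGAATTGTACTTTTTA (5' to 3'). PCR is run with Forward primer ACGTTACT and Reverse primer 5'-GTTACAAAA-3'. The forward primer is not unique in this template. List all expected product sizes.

The forward primer ACGTTACT matches the top strand at positions 2–9, 28–35, 67–74.
The reverse primer's reverse complement is TTTTGTAAC, matching at positions 109–117.
Each forward site pairs with the reverse site to give a product ending at position 117: sizes 116, 90, 51 bp.

116 bp, 90 bp, 51 bp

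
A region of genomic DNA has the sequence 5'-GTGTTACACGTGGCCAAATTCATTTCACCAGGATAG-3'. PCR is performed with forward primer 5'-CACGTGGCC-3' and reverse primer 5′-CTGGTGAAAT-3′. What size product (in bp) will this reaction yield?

25 bp

The forward primer matches the template at positions 7–15.
The reverse primer's reverse complement is ATTTCACCAG, which matches the template at positions 22–31.
Product length = (reverse-primer end) − (forward-primer start) + 1 = 31 − 7 + 1 = 25 bp.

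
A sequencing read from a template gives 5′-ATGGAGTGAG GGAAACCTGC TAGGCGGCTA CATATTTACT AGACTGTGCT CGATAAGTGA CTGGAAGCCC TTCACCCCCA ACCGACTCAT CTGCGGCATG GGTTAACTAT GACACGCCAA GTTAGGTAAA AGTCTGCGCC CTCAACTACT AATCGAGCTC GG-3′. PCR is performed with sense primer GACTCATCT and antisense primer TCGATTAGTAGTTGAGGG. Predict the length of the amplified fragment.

Scanning the template, GACTCATCT occurs at positions 84–92; this primer anneals to the bottom strand there with its 3' end pointing downstream.
The reverse primer's reverse complement is CCCTCAACTACTAATCGA, which matches the template at positions 139–156.
The product runs from position 84 to position 156, so its length is 156 − 84 + 1 = 73 bp.

73 bp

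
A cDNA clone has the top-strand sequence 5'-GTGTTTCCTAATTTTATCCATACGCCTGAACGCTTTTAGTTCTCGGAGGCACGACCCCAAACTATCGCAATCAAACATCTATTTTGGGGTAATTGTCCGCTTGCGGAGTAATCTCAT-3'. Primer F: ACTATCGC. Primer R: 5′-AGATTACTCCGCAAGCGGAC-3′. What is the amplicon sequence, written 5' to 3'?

Forward primer ACTATCGC is found on the top strand at positions 61–68.
Reverse complement of the reverse primer: GTCCGCTTGCGGAGTAATCT. This occurs on the top strand at positions 95–114.
The product is the template from position 61 through 114 (54 bp).

5'-ACTATCGCAATCAAACATCTATTTTGGGGTAATTGTCCGCTTGCGGAGTAATCT-3'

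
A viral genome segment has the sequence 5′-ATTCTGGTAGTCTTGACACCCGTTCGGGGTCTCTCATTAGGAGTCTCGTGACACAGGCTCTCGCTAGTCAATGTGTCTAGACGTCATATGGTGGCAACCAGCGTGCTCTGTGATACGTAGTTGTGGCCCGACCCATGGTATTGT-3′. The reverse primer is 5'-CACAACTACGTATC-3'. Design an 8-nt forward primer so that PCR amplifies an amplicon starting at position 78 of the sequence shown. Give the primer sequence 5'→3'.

The reverse primer's reverse complement GATACGTAGTTGTG matches the template at positions 112–125; the product starts at position 78.
The forward primer is identical to the top strand over positions 78–85: TAGACGTC.

5'-TAGACGTC-3'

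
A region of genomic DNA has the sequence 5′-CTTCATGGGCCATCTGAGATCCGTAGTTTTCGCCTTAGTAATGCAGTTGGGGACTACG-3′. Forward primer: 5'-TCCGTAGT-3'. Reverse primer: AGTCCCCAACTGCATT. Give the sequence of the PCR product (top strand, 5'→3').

The forward primer matches the template at positions 20–27.
Taking the reverse complement of AGTCCCCAACTGCATT gives AATGCAGTTGGGGACT, found at positions 40–55 on the template; the primer anneals here to the top strand with its 3' end pointing upstream.
The product is the template from position 20 through 55 (36 bp).

5'-TCCGTAGTTTTCGCCTTAGTAATGCAGTTGGGGACT-3'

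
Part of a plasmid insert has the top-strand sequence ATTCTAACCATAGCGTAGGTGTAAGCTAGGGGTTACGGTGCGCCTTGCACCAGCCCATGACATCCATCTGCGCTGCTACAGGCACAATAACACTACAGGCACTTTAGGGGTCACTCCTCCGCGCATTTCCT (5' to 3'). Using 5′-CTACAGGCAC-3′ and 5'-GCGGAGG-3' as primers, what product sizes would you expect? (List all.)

47 bp, 30 bp

The forward primer CTACAGGCAC matches the top strand at positions 76–85, 93–102.
The reverse primer's reverse complement is CCTCCGC, matching at positions 116–122.
Each forward site pairs with the reverse site to give a product ending at position 122: sizes 47, 30 bp.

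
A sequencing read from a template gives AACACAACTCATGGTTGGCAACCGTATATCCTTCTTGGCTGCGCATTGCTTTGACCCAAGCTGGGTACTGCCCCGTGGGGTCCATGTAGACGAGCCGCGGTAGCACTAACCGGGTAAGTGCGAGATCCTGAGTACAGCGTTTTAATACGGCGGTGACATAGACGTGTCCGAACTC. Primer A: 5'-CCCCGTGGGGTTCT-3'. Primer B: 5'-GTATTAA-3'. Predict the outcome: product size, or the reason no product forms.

Primer A (CCCCGTGGGGTTCT) does not match the top strand, and its reverse complement AGAACCCCACGGGG does not match either.
With no annealing site for primer A, no amplification occurs.

No product — primer A has no binding site in the template.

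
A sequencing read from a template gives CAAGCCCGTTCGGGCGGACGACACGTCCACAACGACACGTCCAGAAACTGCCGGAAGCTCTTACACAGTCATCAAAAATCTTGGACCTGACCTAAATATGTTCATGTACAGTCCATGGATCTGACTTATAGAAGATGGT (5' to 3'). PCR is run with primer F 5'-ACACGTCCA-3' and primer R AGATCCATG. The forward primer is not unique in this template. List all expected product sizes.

102 bp, 88 bp

The forward primer ACACGTCCA matches the top strand at positions 21–29, 35–43.
The reverse primer's reverse complement is CATGGATCT, matching at positions 114–122.
Each forward site pairs with the reverse site to give a product ending at position 122: sizes 102, 88 bp.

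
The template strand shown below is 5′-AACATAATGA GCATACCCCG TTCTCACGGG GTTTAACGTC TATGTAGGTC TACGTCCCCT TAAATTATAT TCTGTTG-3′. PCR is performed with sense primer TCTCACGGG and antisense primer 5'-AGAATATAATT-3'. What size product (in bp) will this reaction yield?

Scanning the template, TCTCACGGG occurs at positions 22–30; this primer anneals to the bottom strand there with its 3' end pointing downstream.
The reverse primer's reverse complement is AATTATATTCT, which matches the template at positions 63–73.
Product length = (reverse-primer end) − (forward-primer start) + 1 = 73 − 22 + 1 = 52 bp.

52 bp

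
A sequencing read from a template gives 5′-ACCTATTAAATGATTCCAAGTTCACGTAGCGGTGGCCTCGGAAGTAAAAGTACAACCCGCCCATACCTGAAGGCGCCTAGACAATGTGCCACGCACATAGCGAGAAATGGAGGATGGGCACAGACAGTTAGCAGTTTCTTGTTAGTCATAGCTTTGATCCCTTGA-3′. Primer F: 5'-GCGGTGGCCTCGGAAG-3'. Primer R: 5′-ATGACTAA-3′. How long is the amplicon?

121 bp

The forward primer matches the template at positions 29–44.
Taking the reverse complement of ATGACTAA gives TTAGTCAT, found at positions 142–149 on the template; the primer anneals here to the top strand with its 3' end pointing upstream.
The product runs from position 29 to position 149, so its length is 149 − 29 + 1 = 121 bp.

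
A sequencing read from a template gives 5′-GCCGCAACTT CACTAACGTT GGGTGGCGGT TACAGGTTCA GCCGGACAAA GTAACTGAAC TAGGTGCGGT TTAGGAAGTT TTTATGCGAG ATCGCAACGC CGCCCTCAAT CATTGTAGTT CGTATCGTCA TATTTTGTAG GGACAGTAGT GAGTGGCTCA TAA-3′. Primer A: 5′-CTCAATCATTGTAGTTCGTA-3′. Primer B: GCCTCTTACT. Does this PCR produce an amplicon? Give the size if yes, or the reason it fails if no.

No product — primer B has no binding site in the template.

Primer B (GCCTCTTACT) does not match the top strand, and its reverse complement AGTAAGAGGC does not match either.
With no annealing site for primer B, no amplification occurs.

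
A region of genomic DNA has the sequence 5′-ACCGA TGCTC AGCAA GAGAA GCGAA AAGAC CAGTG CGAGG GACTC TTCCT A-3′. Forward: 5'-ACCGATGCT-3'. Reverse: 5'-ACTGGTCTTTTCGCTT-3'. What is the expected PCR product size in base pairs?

34 bp

Scanning the template, ACCGATGCT occurs at positions 1–9; this primer anneals to the bottom strand there with its 3' end pointing downstream.
Taking the reverse complement of ACTGGTCTTTTCGCTT gives AAGCGAAAAGACCAGT, found at positions 19–34 on the template; the primer anneals here to the top strand with its 3' end pointing upstream.
The product runs from position 1 to position 34, so its length is 34 − 1 + 1 = 34 bp.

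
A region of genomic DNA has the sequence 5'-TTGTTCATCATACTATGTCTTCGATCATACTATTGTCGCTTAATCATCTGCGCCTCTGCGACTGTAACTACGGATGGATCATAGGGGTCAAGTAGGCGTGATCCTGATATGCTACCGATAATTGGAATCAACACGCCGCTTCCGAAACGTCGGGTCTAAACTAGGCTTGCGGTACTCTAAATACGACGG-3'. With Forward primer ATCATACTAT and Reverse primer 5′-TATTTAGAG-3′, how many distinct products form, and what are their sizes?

Two products: 177 bp, 160 bp

The forward primer ATCATACTAT matches the top strand at positions 7–16, 24–33.
The reverse primer's reverse complement is CTCTAAATA, matching at positions 175–183.
Each forward site pairs with the reverse site to give a product ending at position 183: sizes 177, 160 bp.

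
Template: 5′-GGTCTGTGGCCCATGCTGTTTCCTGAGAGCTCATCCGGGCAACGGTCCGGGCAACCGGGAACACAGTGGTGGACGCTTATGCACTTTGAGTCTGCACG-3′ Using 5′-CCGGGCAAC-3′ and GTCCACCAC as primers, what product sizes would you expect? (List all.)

40 bp, 28 bp

The forward primer CCGGGCAAC matches the top strand at positions 35–43, 47–55.
The reverse primer's reverse complement is GTGGTGGAC, matching at positions 66–74.
Each forward site pairs with the reverse site to give a product ending at position 74: sizes 40, 28 bp.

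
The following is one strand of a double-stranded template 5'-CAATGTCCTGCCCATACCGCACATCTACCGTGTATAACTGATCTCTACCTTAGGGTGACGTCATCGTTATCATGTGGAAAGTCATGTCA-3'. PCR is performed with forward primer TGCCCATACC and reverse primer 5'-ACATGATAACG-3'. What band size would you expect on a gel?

67 bp

The forward primer matches the template at positions 9–18.
The reverse primer's reverse complement is CGTTATCATGT, which matches the template at positions 65–75.
Product length = (reverse-primer end) − (forward-primer start) + 1 = 75 − 9 + 1 = 67 bp.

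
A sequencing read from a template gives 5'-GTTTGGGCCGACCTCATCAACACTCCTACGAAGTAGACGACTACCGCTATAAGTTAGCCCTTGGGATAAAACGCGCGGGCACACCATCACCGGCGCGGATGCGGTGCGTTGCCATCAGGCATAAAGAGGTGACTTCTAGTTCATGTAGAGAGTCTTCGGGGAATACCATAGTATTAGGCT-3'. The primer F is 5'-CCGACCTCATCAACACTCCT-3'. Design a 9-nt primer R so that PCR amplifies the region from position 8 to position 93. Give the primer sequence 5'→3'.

5'-CCGGTGATG-3'

The product's 3' end on the top strand is position 93.
The reverse primer anneals to the top strand over positions 85–93, i.e. to CATCACCGG.
Its sequence written 5'→3' is the reverse complement: CCGGTGATG.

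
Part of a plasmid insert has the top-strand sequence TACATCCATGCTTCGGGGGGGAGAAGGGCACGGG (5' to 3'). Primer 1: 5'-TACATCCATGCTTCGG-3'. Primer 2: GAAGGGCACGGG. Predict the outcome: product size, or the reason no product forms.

Primer 1 (TACATCCATGCTTCGG) matches the top strand at positions 1–16 (3' end points downstream).
Primer 2 (GAAGGGCACGGG) also matches the top strand directly, at positions 23–34 — its reverse complement CCCGTGCCCTTC is not present.
Both primers anneal to the bottom strand with 3' ends pointing the same way, so neither can prime synthesis back toward the other.

No product — both primers anneal to the same strand and extend in the same direction.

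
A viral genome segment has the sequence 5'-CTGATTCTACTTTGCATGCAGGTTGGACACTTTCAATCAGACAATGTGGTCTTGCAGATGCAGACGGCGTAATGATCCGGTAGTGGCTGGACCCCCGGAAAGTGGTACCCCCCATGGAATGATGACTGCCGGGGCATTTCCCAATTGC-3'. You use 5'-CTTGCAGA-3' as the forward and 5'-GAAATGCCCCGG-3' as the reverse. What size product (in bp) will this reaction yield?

90 bp

Forward primer CTTGCAGA is found on the top strand at positions 51–58.
The reverse primer's reverse complement is CCGGGGCATTTC, which matches the template at positions 129–140.
Amplicon spans positions 51–140: 90 bp.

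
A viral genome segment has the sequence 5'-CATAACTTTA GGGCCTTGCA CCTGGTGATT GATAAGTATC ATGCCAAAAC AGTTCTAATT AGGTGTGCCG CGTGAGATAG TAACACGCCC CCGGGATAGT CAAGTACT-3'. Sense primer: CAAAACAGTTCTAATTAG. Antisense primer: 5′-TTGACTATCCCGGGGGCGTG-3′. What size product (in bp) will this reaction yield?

Forward primer CAAAACAGTTCTAATTAG is found on the top strand at positions 45–62.
Taking the reverse complement of TTGACTATCCCGGGGGCGTG gives CACGCCCCCGGGATAGTCAA, found at positions 84–103 on the template; the primer anneals here to the top strand with its 3' end pointing upstream.
Amplicon spans positions 45–103: 59 bp.

59 bp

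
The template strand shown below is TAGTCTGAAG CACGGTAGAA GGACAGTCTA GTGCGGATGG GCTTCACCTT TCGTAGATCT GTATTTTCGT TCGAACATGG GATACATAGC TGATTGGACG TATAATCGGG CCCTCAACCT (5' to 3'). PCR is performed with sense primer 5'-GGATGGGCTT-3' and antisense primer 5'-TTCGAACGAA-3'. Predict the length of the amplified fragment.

41 bp

The forward primer matches the template at positions 35–44.
The reverse primer's reverse complement is TTCGTTCGAA, which matches the template at positions 66–75.
Product length = (reverse-primer end) − (forward-primer start) + 1 = 75 − 35 + 1 = 41 bp.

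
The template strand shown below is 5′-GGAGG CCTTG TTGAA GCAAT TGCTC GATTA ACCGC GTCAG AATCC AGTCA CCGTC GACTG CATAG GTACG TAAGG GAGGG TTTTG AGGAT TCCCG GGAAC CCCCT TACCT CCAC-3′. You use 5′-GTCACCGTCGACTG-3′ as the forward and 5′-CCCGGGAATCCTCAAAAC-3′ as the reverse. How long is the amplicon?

Forward primer GTCACCGTCGACTG is found on the top strand at positions 47–60.
The reverse primer's reverse complement is GTTTTGAGGATTCCCGGG, which matches the template at positions 80–97.
Product length = (reverse-primer end) − (forward-primer start) + 1 = 97 − 47 + 1 = 51 bp.

51 bp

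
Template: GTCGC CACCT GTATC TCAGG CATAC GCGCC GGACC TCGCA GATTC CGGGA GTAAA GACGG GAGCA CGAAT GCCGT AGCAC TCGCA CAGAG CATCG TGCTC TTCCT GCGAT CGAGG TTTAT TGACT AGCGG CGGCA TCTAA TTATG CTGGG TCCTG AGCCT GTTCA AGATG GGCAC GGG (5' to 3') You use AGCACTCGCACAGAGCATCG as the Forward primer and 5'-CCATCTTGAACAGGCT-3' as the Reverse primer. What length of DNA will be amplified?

96 bp

Forward primer AGCACTCGCACAGAGCATCG is found on the top strand at positions 76–95.
Taking the reverse complement of CCATCTTGAACAGGCT gives AGCCTGTTCAAGATGG, found at positions 156–171 on the template; the primer anneals here to the top strand with its 3' end pointing upstream.
Amplicon spans positions 76–171: 96 bp.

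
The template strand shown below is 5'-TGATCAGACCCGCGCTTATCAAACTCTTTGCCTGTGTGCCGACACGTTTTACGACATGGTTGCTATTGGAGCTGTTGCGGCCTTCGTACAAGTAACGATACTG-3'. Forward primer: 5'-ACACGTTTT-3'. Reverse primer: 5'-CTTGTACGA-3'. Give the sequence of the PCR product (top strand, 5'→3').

5'-ACACGTTTTACGACATGGTTGCTATTGGAGCTGTTGCGGCCTTCGTACAAG-3'

The forward primer matches the template at positions 42–50.
Taking the reverse complement of CTTGTACGA gives TCGTACAAG, found at positions 84–92 on the template; the primer anneals here to the top strand with its 3' end pointing upstream.
The product is the template from position 42 through 92 (51 bp).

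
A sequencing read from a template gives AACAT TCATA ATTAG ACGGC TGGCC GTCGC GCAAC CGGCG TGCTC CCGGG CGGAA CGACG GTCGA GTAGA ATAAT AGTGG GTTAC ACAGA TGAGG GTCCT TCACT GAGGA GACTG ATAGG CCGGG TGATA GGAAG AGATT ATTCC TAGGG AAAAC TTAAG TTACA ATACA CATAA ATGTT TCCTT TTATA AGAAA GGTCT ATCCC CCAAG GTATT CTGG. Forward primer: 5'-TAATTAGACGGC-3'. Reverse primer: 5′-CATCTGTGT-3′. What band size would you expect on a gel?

84 bp

Scanning the template, TAATTAGACGGC occurs at positions 9–20; this primer anneals to the bottom strand there with its 3' end pointing downstream.
The reverse primer's reverse complement is ACACAGATG, which matches the template at positions 84–92.
The product runs from position 9 to position 92, so its length is 92 − 9 + 1 = 84 bp.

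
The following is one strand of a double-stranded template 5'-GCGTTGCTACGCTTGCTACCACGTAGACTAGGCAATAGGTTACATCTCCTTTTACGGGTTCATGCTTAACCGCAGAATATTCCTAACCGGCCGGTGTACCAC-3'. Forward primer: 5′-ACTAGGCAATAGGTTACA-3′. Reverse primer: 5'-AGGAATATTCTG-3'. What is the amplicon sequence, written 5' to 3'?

5'-ACTAGGCAATAGGTTACATCTCCTTTTACGGGTTCATGCTTAACCGCAGAATATTCCT-3'

Forward primer ACTAGGCAATAGGTTACA is found on the top strand at positions 27–44.
Taking the reverse complement of AGGAATATTCTG gives CAGAATATTCCT, found at positions 73–84 on the template; the primer anneals here to the top strand with its 3' end pointing upstream.
The product is the template from position 27 through 84 (58 bp).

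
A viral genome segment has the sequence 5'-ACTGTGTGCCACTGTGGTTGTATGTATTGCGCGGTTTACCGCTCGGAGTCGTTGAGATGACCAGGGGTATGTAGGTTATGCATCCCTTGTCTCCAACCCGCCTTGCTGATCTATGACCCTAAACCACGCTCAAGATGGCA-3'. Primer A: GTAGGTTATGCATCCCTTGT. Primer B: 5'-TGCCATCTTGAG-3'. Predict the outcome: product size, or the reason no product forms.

Primer A (GTAGGTTATGCATCCCTTGT) matches the top strand at positions 71–90; it acts as a forward primer.
Primer B's reverse complement is CTCAAGATGGCA, matching the top strand at positions 129–140; it acts as a reverse primer.
The 3' ends face each other across positions 71–140, giving a 70 bp product.

Yes — a 70 bp product.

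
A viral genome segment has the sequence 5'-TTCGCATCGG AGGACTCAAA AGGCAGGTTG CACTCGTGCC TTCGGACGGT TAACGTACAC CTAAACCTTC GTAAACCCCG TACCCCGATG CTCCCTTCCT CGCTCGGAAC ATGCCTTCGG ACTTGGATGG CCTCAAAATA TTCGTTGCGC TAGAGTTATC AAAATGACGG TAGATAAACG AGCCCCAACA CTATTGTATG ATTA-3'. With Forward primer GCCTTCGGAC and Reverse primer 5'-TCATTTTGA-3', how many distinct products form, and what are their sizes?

The forward primer GCCTTCGGAC matches the top strand at positions 38–47, 113–122.
The reverse primer's reverse complement is TCAAAATGA, matching at positions 159–167.
Each forward site pairs with the reverse site to give a product ending at position 167: sizes 130, 55 bp.

Two products: 130 bp, 55 bp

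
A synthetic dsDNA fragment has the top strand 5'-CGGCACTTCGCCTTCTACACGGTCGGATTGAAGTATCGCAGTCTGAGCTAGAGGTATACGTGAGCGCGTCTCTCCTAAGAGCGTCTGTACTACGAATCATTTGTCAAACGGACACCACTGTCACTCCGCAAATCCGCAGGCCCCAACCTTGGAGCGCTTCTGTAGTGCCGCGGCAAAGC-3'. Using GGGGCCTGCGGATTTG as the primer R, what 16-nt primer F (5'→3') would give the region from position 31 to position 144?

The reverse primer's reverse complement CAAATCCGCAGGCCCC matches the template at positions 129–144; the product starts at position 31.
The forward primer is identical to the top strand over positions 31–46: AAGTATCGCAGTCTGA.

5'-AAGTATCGCAGTCTGA-3'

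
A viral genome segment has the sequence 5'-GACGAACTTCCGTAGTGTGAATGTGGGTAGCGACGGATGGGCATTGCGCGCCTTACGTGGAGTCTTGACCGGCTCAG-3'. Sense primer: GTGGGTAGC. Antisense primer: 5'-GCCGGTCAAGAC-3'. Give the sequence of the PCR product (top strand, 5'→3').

Scanning the template, GTGGGTAGC occurs at positions 23–31; this primer anneals to the bottom strand there with its 3' end pointing downstream.
Taking the reverse complement of GCCGGTCAAGAC gives GTCTTGACCGGC, found at positions 62–73 on the template; the primer anneals here to the top strand with its 3' end pointing upstream.
The product is the template from position 23 through 73 (51 bp).

5'-GTGGGTAGCGACGGATGGGCATTGCGCGCCTTACGTGGAGTCTTGACCGGC-3'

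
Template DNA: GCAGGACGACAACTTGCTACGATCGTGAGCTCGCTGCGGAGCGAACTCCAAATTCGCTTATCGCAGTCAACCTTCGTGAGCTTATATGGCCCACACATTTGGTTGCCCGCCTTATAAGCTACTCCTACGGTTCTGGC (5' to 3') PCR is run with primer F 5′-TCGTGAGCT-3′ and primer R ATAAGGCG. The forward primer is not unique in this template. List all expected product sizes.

93 bp, 42 bp

The forward primer TCGTGAGCT matches the top strand at positions 23–31, 74–82.
The reverse primer's reverse complement is CGCCTTAT, matching at positions 108–115.
Each forward site pairs with the reverse site to give a product ending at position 115: sizes 93, 42 bp.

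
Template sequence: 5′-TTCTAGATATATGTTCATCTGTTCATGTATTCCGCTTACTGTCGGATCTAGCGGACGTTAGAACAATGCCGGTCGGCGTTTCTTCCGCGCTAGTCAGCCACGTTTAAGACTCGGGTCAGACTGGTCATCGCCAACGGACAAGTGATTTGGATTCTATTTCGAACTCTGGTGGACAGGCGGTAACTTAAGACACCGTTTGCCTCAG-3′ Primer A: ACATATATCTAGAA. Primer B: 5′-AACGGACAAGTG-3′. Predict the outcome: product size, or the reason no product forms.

No product — the primers' 3' ends point away from each other.

Primer A (ACATATATCTAGAA) has reverse complement TTCTAGATATATGT, which matches the top strand at positions 1–14; primer A anneals to the top strand there with its 3' end pointing upstream toward position 1.
Primer B (AACGGACAAGTG) matches the top strand directly at positions 133–144; it anneals to the bottom strand with its 3' end pointing downstream toward position 144.
The 3' ends diverge (primer A extends toward position 1, primer B toward position 205), so the primers never converge on a shared product.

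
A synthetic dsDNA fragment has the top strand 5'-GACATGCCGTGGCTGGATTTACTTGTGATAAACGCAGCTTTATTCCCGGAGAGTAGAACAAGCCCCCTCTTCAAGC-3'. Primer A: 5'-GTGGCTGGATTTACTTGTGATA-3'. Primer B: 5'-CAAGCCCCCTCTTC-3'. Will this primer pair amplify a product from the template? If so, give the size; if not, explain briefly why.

Primer A (GTGGCTGGATTTACTTGTGATA) matches the top strand at positions 9–30 (3' end points downstream).
Primer B (CAAGCCCCCTCTTC) also matches the top strand directly, at positions 59–72 — its reverse complement GAAGAGGGGGCTTG is not present.
Both primers anneal to the bottom strand with 3' ends pointing the same way, so neither can prime synthesis back toward the other.

No product — both primers anneal to the same strand and extend in the same direction.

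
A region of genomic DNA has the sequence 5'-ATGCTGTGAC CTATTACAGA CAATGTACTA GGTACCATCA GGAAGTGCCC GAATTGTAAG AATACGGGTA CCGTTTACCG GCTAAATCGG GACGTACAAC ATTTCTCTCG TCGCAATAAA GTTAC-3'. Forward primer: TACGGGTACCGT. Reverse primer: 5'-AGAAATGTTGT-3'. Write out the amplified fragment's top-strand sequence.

5'-TACGGGTACCGTTTACCGGCTAAATCGGGACGTACAACATTTCT-3'

The forward primer matches the template at positions 63–74.
Taking the reverse complement of AGAAATGTTGT gives ACAACATTTCT, found at positions 96–106 on the template; the primer anneals here to the top strand with its 3' end pointing upstream.
The product is the template from position 63 through 106 (44 bp).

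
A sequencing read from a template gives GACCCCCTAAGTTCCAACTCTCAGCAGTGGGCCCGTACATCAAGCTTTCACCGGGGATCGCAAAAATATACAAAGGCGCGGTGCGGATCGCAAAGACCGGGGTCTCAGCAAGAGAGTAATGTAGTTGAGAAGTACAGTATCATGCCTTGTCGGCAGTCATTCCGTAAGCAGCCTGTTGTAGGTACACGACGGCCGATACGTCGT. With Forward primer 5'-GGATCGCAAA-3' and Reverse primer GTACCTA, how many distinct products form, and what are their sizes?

Two products: 131 bp, 101 bp

The forward primer GGATCGCAAA matches the top strand at positions 55–64, 85–94.
The reverse primer's reverse complement is TAGGTAC, matching at positions 179–185.
Each forward site pairs with the reverse site to give a product ending at position 185: sizes 131, 101 bp.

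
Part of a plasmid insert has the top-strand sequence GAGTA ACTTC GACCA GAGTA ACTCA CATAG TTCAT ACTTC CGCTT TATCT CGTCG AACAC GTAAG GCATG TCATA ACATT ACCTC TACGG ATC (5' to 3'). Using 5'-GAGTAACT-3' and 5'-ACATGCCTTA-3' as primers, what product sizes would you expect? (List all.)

71 bp, 56 bp

The forward primer GAGTAACT matches the top strand at positions 1–8, 16–23.
The reverse primer's reverse complement is TAAGGCATGT, matching at positions 62–71.
Each forward site pairs with the reverse site to give a product ending at position 71: sizes 71, 56 bp.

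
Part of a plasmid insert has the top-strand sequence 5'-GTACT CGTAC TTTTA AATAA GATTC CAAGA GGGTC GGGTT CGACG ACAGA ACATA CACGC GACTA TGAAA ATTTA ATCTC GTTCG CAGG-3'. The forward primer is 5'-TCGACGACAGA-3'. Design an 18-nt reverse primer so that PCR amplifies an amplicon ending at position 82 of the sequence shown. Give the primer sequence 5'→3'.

5'-ACGAGATTAAATTTTCAT-3'

The forward primer binds at positions 40–50; the product's 3' end on the top strand is position 82.
The reverse primer anneals to the top strand over positions 65–82, i.e. to ATGAAAATTTAATCTCGT.
Its sequence written 5'→3' is the reverse complement: ACGAGATTAAATTTTCAT.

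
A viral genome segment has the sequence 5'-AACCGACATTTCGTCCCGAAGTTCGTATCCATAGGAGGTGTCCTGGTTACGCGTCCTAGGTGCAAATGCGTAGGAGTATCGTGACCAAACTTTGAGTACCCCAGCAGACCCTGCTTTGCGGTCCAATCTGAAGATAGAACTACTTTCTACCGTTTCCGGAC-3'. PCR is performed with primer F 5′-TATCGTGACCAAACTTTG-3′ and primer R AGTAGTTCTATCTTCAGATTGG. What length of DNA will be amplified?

Forward primer TATCGTGACCAAACTTTG is found on the top strand at positions 77–94.
Reverse complement of the reverse primer: CCAATCTGAAGATAGAACTACT. This occurs on the top strand at positions 123–144.
Amplicon spans positions 77–144: 68 bp.

68 bp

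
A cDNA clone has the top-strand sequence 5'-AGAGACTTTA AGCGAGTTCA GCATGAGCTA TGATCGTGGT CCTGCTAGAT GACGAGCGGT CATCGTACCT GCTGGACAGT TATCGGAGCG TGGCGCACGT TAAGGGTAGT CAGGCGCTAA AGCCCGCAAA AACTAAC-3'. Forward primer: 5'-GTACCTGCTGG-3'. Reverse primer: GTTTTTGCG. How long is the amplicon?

69 bp

Forward primer GTACCTGCTGG is found on the top strand at positions 65–75.
Reverse complement of the reverse primer: CGCAAAAAC. This occurs on the top strand at positions 125–133.
Amplicon spans positions 65–133: 69 bp.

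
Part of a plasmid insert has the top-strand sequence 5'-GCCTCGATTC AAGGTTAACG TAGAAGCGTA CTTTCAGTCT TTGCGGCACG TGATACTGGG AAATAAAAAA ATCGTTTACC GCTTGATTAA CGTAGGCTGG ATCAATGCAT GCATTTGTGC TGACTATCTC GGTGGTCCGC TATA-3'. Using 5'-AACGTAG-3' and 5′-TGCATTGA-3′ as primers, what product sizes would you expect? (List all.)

The forward primer AACGTAG matches the top strand at positions 17–23, 89–95.
The reverse primer's reverse complement is TCAATGCA, matching at positions 102–109.
Each forward site pairs with the reverse site to give a product ending at position 109: sizes 93, 21 bp.

93 bp, 21 bp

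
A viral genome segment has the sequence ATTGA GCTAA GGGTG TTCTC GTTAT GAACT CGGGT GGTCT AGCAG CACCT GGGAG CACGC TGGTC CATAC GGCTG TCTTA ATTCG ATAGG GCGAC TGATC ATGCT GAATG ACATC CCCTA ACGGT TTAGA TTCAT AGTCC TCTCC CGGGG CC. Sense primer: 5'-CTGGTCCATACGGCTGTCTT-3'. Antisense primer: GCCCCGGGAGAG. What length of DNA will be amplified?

Forward primer CTGGTCCATACGGCTGTCTT is found on the top strand at positions 60–79.
The reverse primer's reverse complement is CTCTCCCGGGGC, which matches the template at positions 140–151.
Amplicon spans positions 60–151: 92 bp.

92 bp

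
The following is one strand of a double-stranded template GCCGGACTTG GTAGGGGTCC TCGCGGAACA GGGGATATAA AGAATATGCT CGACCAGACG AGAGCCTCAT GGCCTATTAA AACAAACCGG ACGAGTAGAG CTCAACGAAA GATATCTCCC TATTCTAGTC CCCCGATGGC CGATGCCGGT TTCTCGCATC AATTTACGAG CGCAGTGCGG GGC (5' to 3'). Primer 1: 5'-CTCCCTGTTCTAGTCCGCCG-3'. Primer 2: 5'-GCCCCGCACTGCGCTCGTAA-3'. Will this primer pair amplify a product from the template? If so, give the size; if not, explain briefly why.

No product — primer 1 has no binding site in the template.

Primer 1 (CTCCCTGTTCTAGTCCGCCG) does not match the top strand, and its reverse complement CGGCGGACTAGAACAGGGAG does not match either.
With no annealing site for primer 1, no amplification occurs.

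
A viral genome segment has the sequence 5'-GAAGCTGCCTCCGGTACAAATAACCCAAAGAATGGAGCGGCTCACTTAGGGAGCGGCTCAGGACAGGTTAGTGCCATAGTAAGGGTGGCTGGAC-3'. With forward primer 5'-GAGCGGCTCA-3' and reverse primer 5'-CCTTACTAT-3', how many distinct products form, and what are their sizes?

The forward primer GAGCGGCTCA matches the top strand at positions 35–44, 51–60.
The reverse primer's reverse complement is ATAGTAAGG, matching at positions 76–84.
Each forward site pairs with the reverse site to give a product ending at position 84: sizes 50, 34 bp.

Two products: 50 bp, 34 bp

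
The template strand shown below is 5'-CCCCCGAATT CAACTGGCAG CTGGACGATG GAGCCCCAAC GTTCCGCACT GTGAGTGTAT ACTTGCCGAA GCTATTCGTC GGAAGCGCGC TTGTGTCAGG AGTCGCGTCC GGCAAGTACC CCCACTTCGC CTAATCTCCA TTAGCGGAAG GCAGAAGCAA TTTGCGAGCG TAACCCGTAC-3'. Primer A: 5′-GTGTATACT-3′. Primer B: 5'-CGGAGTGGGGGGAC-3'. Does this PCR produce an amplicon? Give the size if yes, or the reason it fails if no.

Primer B (CGGAGTGGGGGGAC) does not match the top strand, and its reverse complement GTCCCCCCACTCCG does not match either.
With no annealing site for primer B, no amplification occurs.

No product — primer B has no binding site in the template.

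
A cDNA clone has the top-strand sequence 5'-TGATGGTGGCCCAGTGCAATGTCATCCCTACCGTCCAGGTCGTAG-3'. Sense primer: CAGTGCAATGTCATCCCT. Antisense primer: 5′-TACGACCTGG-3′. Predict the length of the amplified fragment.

33 bp

Forward primer CAGTGCAATGTCATCCCT is found on the top strand at positions 12–29.
Taking the reverse complement of TACGACCTGG gives CCAGGTCGTA, found at positions 35–44 on the template; the primer anneals here to the top strand with its 3' end pointing upstream.
Amplicon spans positions 12–44: 33 bp.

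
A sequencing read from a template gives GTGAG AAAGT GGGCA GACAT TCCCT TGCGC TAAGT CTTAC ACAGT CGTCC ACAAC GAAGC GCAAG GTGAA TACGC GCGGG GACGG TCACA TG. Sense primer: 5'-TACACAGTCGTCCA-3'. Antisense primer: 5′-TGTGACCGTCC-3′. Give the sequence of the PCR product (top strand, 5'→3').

Forward primer TACACAGTCGTCCA is found on the top strand at positions 38–51.
The reverse primer's reverse complement is GGACGGTCACA, which matches the template at positions 80–90.
The product is the template from position 38 through 90 (53 bp).

5'-TACACAGTCGTCCACAACGAAGCGCAAGGTGAATACGCGCGGGGACGGTCACA-3'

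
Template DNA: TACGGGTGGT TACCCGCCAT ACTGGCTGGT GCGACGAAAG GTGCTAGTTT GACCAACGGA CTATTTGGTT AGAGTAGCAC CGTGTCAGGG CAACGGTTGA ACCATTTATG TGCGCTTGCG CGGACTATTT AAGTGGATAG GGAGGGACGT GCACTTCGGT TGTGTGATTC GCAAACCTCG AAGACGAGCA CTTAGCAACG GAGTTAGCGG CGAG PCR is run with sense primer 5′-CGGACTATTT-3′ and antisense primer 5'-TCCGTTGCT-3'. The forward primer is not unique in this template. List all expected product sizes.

146 bp, 82 bp

The forward primer CGGACTATTT matches the top strand at positions 57–66, 121–130.
The reverse primer's reverse complement is AGCAACGGA, matching at positions 194–202.
Each forward site pairs with the reverse site to give a product ending at position 202: sizes 146, 82 bp.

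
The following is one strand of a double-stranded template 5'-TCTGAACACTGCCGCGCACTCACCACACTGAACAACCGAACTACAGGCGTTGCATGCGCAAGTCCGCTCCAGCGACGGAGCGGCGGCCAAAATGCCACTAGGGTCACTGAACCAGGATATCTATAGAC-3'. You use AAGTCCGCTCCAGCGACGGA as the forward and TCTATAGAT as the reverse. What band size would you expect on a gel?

The forward primer matches the template at positions 60–79.
Taking the reverse complement of TCTATAGAT gives ATCTATAGA, found at positions 119–127 on the template; the primer anneals here to the top strand with its 3' end pointing upstream.
Amplicon spans positions 60–127: 68 bp.

68 bp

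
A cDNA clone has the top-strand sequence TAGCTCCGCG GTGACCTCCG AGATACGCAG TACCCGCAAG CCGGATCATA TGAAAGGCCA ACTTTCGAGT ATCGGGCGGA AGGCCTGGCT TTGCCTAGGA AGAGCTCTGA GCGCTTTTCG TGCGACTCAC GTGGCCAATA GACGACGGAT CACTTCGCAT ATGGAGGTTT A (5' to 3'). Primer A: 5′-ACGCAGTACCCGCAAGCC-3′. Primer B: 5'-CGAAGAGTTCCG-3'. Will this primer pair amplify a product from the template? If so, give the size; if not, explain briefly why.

No product — primer B has no binding site in the template.

Primer B (CGAAGAGTTCCG) does not match the top strand, and its reverse complement CGGAACTCTTCG does not match either.
With no annealing site for primer B, no amplification occurs.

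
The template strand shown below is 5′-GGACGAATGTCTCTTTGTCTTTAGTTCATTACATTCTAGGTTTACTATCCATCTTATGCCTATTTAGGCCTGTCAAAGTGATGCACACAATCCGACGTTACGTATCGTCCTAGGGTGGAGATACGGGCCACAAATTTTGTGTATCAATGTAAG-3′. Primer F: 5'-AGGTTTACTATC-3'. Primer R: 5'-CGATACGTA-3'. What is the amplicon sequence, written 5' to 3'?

Scanning the template, AGGTTTACTATC occurs at positions 38–49; this primer anneals to the bottom strand there with its 3' end pointing downstream.
The reverse primer's reverse complement is TACGTATCG, which matches the template at positions 99–107.
The product is the template from position 38 through 107 (70 bp).

5'-AGGTTTACTATCCATCTTATGCCTATTTAGGCCTGTCAAAGTGATGCACACAATCCGACGTTACGTATCG-3'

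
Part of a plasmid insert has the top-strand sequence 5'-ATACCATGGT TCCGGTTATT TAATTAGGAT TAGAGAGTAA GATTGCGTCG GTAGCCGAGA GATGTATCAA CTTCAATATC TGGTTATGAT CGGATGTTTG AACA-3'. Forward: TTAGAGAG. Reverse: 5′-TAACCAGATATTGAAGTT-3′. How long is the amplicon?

57 bp

Forward primer TTAGAGAG is found on the top strand at positions 30–37.
Reverse complement of the reverse primer: AACTTCAATATCTGGTTA. This occurs on the top strand at positions 69–86.
Amplicon spans positions 30–86: 57 bp.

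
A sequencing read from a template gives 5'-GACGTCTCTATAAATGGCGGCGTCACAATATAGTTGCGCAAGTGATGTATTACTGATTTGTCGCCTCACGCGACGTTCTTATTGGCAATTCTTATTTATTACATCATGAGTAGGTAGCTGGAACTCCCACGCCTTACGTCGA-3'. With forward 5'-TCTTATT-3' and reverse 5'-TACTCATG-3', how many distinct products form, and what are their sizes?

The forward primer TCTTATT matches the top strand at positions 77–83, 90–96.
The reverse primer's reverse complement is CATGAGTA, matching at positions 105–112.
Each forward site pairs with the reverse site to give a product ending at position 112: sizes 36, 23 bp.

Two products: 36 bp, 23 bp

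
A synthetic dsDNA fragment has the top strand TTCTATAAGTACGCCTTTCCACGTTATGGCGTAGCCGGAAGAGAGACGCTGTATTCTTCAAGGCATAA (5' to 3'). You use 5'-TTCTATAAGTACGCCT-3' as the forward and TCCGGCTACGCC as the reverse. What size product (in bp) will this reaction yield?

39 bp

Scanning the template, TTCTATAAGTACGCCT occurs at positions 1–16; this primer anneals to the bottom strand there with its 3' end pointing downstream.
The reverse primer's reverse complement is GGCGTAGCCGGA, which matches the template at positions 28–39.
Product length = (reverse-primer end) − (forward-primer start) + 1 = 39 − 1 + 1 = 39 bp.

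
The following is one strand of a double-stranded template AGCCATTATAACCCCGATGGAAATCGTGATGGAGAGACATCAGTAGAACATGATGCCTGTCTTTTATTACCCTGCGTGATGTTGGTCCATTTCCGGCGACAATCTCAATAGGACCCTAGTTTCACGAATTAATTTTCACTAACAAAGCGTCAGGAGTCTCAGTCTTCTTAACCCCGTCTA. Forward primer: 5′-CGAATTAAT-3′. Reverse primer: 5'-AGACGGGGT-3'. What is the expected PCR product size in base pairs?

Forward primer CGAATTAAT is found on the top strand at positions 125–133.
Reverse complement of the reverse primer: ACCCCGTCT. This occurs on the top strand at positions 171–179.
The product runs from position 125 to position 179, so its length is 179 − 125 + 1 = 55 bp.

55 bp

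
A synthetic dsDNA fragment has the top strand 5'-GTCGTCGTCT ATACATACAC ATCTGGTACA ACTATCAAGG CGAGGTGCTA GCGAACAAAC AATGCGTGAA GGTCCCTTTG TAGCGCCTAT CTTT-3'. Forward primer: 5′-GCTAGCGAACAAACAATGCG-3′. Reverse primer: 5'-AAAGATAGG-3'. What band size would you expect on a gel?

The forward primer matches the template at positions 47–66.
Taking the reverse complement of AAAGATAGG gives CCTATCTTT, found at positions 86–94 on the template; the primer anneals here to the top strand with its 3' end pointing upstream.
Product length = (reverse-primer end) − (forward-primer start) + 1 = 94 − 47 + 1 = 48 bp.

48 bp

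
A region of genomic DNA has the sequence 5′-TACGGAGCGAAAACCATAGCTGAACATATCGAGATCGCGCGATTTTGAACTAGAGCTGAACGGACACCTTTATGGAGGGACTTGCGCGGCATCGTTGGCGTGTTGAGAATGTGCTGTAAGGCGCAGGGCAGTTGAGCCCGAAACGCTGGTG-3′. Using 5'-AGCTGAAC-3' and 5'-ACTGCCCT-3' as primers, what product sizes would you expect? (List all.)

115 bp, 79 bp

The forward primer AGCTGAAC matches the top strand at positions 18–25, 54–61.
The reverse primer's reverse complement is AGGGCAGT, matching at positions 125–132.
Each forward site pairs with the reverse site to give a product ending at position 132: sizes 115, 79 bp.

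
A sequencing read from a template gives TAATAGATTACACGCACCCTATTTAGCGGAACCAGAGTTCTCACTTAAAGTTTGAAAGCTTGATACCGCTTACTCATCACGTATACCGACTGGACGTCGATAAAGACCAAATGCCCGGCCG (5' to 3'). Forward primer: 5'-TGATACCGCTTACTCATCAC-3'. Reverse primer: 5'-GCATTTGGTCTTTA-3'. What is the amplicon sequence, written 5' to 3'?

5'-TGATACCGCTTACTCATCACGTATACCGACTGGACGTCGATAAAGACCAAATGC-3'

Forward primer TGATACCGCTTACTCATCAC is found on the top strand at positions 61–80.
The reverse primer's reverse complement is TAAAGACCAAATGC, which matches the template at positions 101–114.
The product is the template from position 61 through 114 (54 bp).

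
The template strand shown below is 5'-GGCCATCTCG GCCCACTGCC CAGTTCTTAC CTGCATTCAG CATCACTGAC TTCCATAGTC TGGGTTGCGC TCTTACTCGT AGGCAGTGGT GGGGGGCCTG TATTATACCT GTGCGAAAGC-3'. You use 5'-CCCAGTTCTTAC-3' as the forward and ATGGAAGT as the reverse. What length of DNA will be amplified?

38 bp

Forward primer CCCAGTTCTTAC is found on the top strand at positions 19–30.
Reverse complement of the reverse primer: ACTTCCAT. This occurs on the top strand at positions 49–56.
Product length = (reverse-primer end) − (forward-primer start) + 1 = 56 − 19 + 1 = 38 bp.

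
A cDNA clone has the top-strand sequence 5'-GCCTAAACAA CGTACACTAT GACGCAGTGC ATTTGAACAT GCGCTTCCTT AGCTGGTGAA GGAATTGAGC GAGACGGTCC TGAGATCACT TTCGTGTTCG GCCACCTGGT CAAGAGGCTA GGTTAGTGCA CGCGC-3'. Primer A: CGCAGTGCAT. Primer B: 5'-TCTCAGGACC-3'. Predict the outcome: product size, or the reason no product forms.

Yes — a 63 bp product.

Primer A (CGCAGTGCAT) matches the top strand at positions 23–32; it acts as a forward primer.
Primer B's reverse complement is GGTCCTGAGA, matching the top strand at positions 76–85; it acts as a reverse primer.
The 3' ends face each other across positions 23–85, giving a 63 bp product.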